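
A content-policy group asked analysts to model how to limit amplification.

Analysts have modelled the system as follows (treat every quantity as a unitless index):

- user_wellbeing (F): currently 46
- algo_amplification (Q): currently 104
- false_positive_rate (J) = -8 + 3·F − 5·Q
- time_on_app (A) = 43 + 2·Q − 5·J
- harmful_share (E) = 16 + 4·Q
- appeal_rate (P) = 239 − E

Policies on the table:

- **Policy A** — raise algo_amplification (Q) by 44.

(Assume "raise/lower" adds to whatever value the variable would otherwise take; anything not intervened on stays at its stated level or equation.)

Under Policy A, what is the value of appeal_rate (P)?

Policy A (Q + 44):
  Q = 104 + 44 = 148
  E = 16 + 4·148 = 608
  P = 239 − 608 = -369

-369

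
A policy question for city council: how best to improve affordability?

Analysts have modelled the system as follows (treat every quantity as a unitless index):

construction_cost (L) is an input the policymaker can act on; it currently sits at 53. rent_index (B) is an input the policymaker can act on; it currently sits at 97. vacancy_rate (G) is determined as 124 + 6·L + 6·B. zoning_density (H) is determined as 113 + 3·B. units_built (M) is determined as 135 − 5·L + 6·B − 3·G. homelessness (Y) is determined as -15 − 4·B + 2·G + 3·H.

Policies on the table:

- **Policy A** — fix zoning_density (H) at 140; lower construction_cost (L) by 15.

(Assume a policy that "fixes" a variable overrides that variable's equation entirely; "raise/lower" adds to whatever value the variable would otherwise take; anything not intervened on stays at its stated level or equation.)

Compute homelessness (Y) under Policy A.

1885

Policy A (H := 140, L − 15):
  L = 53 − 15 = 38
  B = 97
  G = 124 + 6·38 + 6·97 = 934
  H = 140
  Y = -15 − 4·97 + 2·934 + 3·140 = 1885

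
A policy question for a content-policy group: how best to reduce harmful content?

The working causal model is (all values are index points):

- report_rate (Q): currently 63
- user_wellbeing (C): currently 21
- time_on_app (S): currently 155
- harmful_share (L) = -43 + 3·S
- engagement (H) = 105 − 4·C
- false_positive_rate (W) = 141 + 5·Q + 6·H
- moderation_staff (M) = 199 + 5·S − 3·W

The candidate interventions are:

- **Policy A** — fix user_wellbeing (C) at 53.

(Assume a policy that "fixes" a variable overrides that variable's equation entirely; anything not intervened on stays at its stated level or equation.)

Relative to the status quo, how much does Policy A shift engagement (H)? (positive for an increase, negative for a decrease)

Baseline:
  C = 21
  H = 105 − 4·21 = 21
Policy A (C := 53):
  C = 53
  H = 105 − 4·53 = -107
Change in H: -107 − 21 = -128

-128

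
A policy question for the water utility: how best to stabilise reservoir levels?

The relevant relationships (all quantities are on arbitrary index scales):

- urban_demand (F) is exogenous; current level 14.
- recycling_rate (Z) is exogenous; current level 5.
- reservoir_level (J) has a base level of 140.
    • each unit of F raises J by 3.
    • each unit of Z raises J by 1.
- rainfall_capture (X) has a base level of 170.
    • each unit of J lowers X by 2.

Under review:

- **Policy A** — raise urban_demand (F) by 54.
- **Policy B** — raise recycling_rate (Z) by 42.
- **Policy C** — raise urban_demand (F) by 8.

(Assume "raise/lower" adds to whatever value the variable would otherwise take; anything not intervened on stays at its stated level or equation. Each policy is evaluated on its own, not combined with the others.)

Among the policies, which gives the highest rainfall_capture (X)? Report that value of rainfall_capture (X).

-252

Policy A (F + 54):
  F = 14 + 54 = 68
  Z = 5
  J = 140 + 3·68 + 5 = 349
  X = 170 − 2·349 = -528
Policy B (Z + 42):
  F = 14
  Z = 5 + 42 = 47
  J = 140 + 3·14 + 47 = 229
  X = 170 − 2·229 = -288
Policy C (F + 8):
  F = 14 + 8 = 22
  Z = 5
  J = 140 + 3·22 + 5 = 211
  X = 170 − 2·211 = -252
Comparing — Policy A: X=-528, Policy B: X=-288, Policy C: X=-252. Highest is -252 (Policy C).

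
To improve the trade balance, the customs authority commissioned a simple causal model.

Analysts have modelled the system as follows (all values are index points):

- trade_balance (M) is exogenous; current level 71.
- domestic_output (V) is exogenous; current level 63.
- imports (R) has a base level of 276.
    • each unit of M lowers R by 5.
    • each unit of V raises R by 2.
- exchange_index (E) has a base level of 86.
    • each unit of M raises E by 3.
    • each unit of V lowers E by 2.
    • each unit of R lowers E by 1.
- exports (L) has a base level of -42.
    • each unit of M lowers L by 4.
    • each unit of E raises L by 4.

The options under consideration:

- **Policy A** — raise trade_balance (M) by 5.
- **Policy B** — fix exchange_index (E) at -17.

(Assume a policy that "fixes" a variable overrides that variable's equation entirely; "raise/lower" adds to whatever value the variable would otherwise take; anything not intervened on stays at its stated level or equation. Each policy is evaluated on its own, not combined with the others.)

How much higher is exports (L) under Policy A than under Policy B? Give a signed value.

Policy A (M + 5):
  M = 71 + 5 = 76
  V = 63
  R = 276 − 5·76 + 2·63 = 22
  E = 86 + 3·76 − 2·63 − 22 = 166
  L = -42 − 4·76 + 4·166 = 318
Policy B (E := -17):
  M = 71
  V = 63
  R = 276 − 5·71 + 2·63 = 47
  E = -17
  L = -42 − 4·71 + 4·(-17) = -394
L: 318 − (-394) = 712

712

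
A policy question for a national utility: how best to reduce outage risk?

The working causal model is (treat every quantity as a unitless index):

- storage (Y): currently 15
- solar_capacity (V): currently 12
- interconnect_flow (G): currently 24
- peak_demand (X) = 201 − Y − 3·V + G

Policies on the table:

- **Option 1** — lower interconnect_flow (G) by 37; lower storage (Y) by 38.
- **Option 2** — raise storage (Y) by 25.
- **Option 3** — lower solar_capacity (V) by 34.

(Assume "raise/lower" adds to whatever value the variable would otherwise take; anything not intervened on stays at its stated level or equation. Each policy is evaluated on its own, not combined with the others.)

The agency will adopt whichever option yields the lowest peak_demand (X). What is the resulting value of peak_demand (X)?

Option 1 (G − 37, Y − 38):
  Y = 15 − 38 = -23
  V = 12
  G = 24 − 37 = -13
  X = 201 − (-23) − 3·12 + (-13) = 175
Option 2 (Y + 25):
  Y = 15 + 25 = 40
  V = 12
  G = 24
  X = 201 − 40 − 3·12 + 24 = 149
Option 3 (V − 34):
  Y = 15
  V = 12 − 34 = -22
  G = 24
  X = 201 − 15 − 3·(-22) + 24 = 276
Comparing — Option 1: X=175, Option 2: X=149, Option 3: X=276. Lowest is 149 (Option 2).

149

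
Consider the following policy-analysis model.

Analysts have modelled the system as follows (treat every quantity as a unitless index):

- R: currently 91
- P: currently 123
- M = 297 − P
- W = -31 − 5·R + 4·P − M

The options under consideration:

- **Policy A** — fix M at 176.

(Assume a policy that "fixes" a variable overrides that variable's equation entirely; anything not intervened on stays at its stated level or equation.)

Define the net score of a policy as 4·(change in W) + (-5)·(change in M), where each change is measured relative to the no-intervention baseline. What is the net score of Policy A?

Baseline:
  R = 91
  P = 123
  M = 297 − 123 = 174
  W = -31 − 5·91 + 4·123 − 174 = -168
Policy A (M := 176):
  R = 91
  P = 123
  M = 176
  W = -31 − 5·91 + 4·123 − 176 = -170
ΔW = -170 − (-168) = -2; ΔM = 176 − 174 = 2
Score = 4·(-2) + (-5)·2 = -18

-18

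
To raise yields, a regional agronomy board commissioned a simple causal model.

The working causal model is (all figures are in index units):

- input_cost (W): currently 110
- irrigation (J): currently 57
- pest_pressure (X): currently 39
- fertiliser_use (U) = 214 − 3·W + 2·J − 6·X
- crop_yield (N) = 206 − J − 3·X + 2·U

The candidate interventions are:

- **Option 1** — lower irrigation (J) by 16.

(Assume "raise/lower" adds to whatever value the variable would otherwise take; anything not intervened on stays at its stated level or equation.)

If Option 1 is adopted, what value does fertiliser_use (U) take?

Option 1 (J − 16):
  W = 110
  J = 57 − 16 = 41
  X = 39
  U = 214 − 3·110 + 2·41 − 6·39 = -268

-268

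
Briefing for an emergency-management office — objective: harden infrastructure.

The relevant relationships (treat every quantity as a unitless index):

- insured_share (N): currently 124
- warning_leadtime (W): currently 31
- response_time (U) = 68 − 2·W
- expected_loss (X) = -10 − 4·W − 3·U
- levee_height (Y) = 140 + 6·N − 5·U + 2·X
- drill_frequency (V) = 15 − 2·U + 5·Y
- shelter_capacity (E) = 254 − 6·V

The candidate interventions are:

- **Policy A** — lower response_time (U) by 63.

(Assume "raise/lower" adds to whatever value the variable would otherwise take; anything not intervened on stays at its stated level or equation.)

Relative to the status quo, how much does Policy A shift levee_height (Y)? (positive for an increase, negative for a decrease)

Baseline:
  N = 124
  W = 31
  U = 68 − 2·31 = 6
  X = -10 − 4·31 − 3·6 = -152
  Y = 140 + 6·124 − 5·6 + 2·(-152) = 550
Policy A (U − 63):
  N = 124
  W = 31
  U = 68 − 2·31 (−63 from intervention) = -57
  X = -10 − 4·31 − 3·(-57) = 37
  Y = 140 + 6·124 − 5·(-57) + 2·37 = 1243
Change in Y: 1243 − 550 = 693

693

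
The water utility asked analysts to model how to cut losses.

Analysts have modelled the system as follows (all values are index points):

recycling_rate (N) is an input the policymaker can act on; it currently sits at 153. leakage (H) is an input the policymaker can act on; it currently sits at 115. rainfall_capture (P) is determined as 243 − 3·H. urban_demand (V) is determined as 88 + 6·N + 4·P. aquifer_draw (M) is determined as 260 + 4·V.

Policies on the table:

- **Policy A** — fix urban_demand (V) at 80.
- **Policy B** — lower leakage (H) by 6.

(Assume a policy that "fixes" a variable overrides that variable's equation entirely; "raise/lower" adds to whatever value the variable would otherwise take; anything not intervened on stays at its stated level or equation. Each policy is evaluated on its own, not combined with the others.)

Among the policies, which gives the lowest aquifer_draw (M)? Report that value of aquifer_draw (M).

Policy A (V := 80):
  N = 153
  H = 115
  P = 243 − 3·115 = -102
  V = 80
  M = 260 + 4·80 = 580
Policy B (H − 6):
  N = 153
  H = 115 − 6 = 109
  P = 243 − 3·109 = -84
  V = 88 + 6·153 + 4·(-84) = 670
  M = 260 + 4·670 = 2940
Comparing — Policy A: M=580, Policy B: M=2940. Lowest is 580 (Policy A).

580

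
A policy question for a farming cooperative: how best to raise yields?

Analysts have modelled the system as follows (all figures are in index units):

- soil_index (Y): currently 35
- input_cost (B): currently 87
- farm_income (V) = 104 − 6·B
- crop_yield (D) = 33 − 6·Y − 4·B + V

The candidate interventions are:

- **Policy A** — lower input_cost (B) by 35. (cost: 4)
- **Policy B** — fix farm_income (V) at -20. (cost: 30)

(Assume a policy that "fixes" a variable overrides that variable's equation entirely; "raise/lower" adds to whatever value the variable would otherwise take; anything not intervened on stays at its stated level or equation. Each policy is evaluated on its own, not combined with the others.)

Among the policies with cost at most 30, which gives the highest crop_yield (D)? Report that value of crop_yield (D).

Policy A (B − 35):
  Y = 35
  B = 87 − 35 = 52
  V = 104 − 6·52 = -208
  D = 33 − 6·35 − 4·52 + (-208) = -593
Policy B (V := -20):
  Y = 35
  B = 87
  V = -20
  D = 33 − 6·35 − 4·87 + (-20) = -545
Comparing — Policy A: D=-593, Policy B: D=-545. Highest is -545 (Policy B).

-545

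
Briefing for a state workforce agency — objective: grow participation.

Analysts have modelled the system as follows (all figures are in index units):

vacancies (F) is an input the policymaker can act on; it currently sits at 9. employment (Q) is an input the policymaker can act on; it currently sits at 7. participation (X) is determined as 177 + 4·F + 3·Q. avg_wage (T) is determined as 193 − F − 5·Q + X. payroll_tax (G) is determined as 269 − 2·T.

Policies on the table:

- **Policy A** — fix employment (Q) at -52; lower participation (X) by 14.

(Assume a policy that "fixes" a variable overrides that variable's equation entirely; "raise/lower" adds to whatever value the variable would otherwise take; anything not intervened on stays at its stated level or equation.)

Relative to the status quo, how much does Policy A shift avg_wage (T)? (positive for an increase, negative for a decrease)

Baseline:
  F = 9
  Q = 7
  X = 177 + 4·9 + 3·7 = 234
  T = 193 − 9 − 5·7 + 234 = 383
Policy A (Q := -52, X − 14):
  F = 9
  Q = -52
  X = 177 + 4·9 + 3·(-52) (−14 from intervention) = 43
  T = 193 − 9 − 5·(-52) + 43 = 487
Change in T: 487 − 383 = 104

104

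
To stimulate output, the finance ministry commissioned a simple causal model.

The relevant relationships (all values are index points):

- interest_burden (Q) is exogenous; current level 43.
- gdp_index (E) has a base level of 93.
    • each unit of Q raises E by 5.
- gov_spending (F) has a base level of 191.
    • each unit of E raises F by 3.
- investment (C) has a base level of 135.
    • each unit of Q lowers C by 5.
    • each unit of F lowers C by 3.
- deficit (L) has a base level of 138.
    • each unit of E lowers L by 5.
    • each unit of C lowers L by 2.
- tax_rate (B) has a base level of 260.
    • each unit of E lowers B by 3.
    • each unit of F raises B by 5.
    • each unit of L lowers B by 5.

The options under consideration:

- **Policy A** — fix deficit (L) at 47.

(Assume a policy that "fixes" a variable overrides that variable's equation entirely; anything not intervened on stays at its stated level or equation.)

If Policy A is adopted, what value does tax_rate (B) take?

4676

Policy A (L := 47):
  Q = 43
  E = 93 + 5·43 = 308
  F = 191 + 3·308 = 1115
  C = 135 − 5·43 − 3·1115 = -3425
  L = 47
  B = 260 − 3·308 + 5·1115 − 5·47 = 4676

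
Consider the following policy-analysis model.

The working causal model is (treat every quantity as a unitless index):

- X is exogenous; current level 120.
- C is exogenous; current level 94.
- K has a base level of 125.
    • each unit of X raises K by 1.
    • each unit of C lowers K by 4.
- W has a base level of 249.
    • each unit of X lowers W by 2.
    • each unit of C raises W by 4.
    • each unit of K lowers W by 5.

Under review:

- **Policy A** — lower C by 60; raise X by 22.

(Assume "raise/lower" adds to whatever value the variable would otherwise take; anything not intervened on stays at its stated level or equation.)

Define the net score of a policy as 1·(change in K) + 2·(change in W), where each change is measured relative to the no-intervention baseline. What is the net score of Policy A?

-2926

Baseline:
  X = 120
  C = 94
  K = 125 + 120 − 4·94 = -131
  W = 249 − 2·120 + 4·94 − 5·(-131) = 1040
Policy A (C − 60, X + 22):
  X = 120 + 22 = 142
  C = 94 − 60 = 34
  K = 125 + 142 − 4·34 = 131
  W = 249 − 2·142 + 4·34 − 5·131 = -554
ΔK = 131 − (-131) = 262; ΔW = -554 − 1040 = -1594
Score = 1·262 + 2·(-1594) = -2926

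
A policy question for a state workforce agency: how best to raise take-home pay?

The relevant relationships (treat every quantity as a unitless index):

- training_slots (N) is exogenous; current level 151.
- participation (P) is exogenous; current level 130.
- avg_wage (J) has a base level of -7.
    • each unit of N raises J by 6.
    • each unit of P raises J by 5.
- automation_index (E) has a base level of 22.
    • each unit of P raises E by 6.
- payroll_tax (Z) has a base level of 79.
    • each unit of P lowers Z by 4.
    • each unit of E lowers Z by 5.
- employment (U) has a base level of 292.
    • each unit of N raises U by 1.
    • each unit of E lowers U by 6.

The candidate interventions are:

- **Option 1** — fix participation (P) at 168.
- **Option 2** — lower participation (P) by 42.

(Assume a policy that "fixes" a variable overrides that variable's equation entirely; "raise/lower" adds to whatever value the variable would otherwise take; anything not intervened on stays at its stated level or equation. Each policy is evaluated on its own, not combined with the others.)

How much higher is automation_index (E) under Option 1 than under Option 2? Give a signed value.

480

Option 1 (P := 168):
  P = 168
  E = 22 + 6·168 = 1030
Option 2 (P − 42):
  P = 130 − 42 = 88
  E = 22 + 6·88 = 550
E: 1030 − 550 = 480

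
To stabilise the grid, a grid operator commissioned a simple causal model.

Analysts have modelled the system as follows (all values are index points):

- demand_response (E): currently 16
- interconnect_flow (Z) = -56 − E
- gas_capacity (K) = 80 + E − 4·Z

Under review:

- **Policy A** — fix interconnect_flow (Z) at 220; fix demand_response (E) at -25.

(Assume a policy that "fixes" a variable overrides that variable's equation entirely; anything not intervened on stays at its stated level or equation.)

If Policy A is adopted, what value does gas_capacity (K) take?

Policy A (Z := 220, E := -25):
  E = -25
  Z = 220
  K = 80 + (-25) − 4·220 = -825

-825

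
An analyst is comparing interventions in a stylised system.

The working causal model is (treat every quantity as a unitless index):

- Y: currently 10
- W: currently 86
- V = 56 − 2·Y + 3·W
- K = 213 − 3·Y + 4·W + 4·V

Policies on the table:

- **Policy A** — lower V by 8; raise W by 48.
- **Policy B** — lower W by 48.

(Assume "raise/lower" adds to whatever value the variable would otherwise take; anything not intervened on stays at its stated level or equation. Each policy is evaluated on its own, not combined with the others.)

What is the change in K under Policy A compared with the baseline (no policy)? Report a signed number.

736

Baseline:
  Y = 10
  W = 86
  V = 56 − 2·10 + 3·86 = 294
  K = 213 − 3·10 + 4·86 + 4·294 = 1703
Policy A (V − 8, W + 48):
  Y = 10
  W = 86 + 48 = 134
  V = 56 − 2·10 + 3·134 (−8 from intervention) = 430
  K = 213 − 3·10 + 4·134 + 4·430 = 2439
Change in K: 2439 − 1703 = 736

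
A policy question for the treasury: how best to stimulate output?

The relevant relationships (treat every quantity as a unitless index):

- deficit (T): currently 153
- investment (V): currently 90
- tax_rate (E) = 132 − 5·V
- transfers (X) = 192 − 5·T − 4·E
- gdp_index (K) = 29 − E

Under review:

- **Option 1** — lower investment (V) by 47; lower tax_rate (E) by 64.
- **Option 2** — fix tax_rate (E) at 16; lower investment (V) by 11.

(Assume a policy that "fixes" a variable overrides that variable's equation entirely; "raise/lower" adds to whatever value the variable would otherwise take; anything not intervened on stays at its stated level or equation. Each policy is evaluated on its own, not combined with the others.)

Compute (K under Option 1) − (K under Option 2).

163

Option 1 (V − 47, E − 64):
  V = 90 − 47 = 43
  E = 132 − 5·43 (−64 from intervention) = -147
  K = 29 − (-147) = 176
Option 2 (E := 16, V − 11):
  V = 90 − 11 = 79
  E = 16
  K = 29 − 16 = 13
K: 176 − 13 = 163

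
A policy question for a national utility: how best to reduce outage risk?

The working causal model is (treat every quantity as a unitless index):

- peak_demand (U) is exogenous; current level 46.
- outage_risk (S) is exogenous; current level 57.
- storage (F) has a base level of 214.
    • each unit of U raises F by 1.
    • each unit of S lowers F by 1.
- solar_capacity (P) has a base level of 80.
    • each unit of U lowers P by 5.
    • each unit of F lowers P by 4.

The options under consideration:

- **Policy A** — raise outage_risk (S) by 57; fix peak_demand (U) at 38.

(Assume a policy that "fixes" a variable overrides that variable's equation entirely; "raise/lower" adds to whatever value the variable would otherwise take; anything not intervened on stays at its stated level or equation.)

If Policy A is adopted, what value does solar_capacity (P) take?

Policy A (S + 57, U := 38):
  U = 38
  S = 57 + 57 = 114
  F = 214 + 38 − 114 = 138
  P = 80 − 5·38 − 4·138 = -662

-662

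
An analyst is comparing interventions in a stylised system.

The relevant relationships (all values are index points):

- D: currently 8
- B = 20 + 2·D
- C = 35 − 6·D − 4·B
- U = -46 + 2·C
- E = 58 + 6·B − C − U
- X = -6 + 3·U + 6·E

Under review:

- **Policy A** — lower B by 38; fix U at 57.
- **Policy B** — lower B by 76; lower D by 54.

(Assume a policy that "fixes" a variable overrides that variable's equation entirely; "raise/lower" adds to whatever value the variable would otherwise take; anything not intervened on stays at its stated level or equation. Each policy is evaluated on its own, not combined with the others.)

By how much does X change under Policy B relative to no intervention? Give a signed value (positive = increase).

Baseline:
  D = 8
  B = 20 + 2·8 = 36
  C = 35 − 6·8 − 4·36 = -157
  U = -46 + 2·(-157) = -360
  E = 58 + 6·36 − (-157) − (-360) = 791
  X = -6 + 3·(-360) + 6·791 = 3660
Policy B (B − 76, D − 54):
  D = 8 − 54 = -46
  B = 20 + 2·(-46) (−76 from intervention) = -148
  C = 35 − 6·(-46) − 4·(-148) = 903
  U = -46 + 2·903 = 1760
  E = 58 + 6·(-148) − 903 − 1760 = -3493
  X = -6 + 3·1760 + 6·(-3493) = -15684
Change in X: -15684 − 3660 = -19344

-19344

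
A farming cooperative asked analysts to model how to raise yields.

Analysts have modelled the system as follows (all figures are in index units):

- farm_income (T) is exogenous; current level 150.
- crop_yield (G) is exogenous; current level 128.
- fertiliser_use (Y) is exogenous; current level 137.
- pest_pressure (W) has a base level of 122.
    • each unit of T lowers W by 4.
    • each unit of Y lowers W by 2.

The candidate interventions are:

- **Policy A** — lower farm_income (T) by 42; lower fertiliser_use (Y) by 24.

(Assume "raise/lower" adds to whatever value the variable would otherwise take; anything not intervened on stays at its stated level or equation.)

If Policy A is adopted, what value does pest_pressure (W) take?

Policy A (T − 42, Y − 24):
  T = 150 − 42 = 108
  Y = 137 − 24 = 113
  W = 122 − 4·108 − 2·113 = -536

-536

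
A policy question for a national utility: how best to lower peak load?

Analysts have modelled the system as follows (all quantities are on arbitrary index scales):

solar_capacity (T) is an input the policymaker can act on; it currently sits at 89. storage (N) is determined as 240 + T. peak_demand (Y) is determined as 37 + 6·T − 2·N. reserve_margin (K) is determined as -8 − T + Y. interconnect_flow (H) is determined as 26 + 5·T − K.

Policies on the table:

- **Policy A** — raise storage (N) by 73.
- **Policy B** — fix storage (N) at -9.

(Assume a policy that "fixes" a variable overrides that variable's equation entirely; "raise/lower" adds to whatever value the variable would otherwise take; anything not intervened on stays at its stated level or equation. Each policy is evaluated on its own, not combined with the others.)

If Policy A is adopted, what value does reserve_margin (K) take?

-330

Policy A (N + 73):
  T = 89
  N = 240 + 89 (+73 from intervention) = 402
  Y = 37 + 6·89 − 2·402 = -233
  K = -8 − 89 + (-233) = -330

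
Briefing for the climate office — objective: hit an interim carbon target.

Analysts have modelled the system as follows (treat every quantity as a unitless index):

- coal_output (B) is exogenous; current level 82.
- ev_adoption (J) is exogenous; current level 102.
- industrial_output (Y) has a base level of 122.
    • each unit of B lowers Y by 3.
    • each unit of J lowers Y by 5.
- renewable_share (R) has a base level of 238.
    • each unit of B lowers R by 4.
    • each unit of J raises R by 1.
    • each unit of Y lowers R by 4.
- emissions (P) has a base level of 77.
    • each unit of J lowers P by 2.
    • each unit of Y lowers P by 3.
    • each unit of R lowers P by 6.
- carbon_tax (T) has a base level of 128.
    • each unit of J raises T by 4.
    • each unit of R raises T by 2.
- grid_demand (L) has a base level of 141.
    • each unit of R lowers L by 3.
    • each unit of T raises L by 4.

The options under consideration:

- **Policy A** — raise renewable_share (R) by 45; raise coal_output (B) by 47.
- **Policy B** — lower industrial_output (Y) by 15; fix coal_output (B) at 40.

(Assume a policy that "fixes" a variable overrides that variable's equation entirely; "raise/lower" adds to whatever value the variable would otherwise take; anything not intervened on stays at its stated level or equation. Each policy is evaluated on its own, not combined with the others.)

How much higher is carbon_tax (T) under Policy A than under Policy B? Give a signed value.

Policy A (R + 45, B + 47):
  B = 82 + 47 = 129
  J = 102
  Y = 122 − 3·129 − 5·102 = -775
  R = 238 − 4·129 + 102 − 4·(-775) (+45 from intervention) = 2969
  T = 128 + 4·102 + 2·2969 = 6474
Policy B (Y − 15, B := 40):
  B = 40
  J = 102
  Y = 122 − 3·40 − 5·102 (−15 from intervention) = -523
  R = 238 − 4·40 + 102 − 4·(-523) = 2272
  T = 128 + 4·102 + 2·2272 = 5080
T: 6474 − 5080 = 1394

1394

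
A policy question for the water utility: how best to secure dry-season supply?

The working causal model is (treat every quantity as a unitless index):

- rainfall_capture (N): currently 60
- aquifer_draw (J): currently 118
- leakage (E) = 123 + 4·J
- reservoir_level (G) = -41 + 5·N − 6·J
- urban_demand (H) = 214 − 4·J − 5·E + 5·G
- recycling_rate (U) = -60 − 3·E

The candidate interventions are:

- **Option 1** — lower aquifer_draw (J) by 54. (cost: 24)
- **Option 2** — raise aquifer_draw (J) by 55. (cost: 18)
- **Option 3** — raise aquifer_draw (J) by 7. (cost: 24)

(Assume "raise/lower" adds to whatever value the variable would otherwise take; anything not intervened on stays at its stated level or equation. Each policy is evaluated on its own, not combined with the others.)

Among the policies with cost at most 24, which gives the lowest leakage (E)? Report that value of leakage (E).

379

Option 1 (J − 54):
  J = 118 − 54 = 64
  E = 123 + 4·64 = 379
Option 2 (J + 55):
  J = 118 + 55 = 173
  E = 123 + 4·173 = 815
Option 3 (J + 7):
  J = 118 + 7 = 125
  E = 123 + 4·125 = 623
Comparing — Option 1: E=379, Option 2: E=815, Option 3: E=623. Lowest is 379 (Option 1).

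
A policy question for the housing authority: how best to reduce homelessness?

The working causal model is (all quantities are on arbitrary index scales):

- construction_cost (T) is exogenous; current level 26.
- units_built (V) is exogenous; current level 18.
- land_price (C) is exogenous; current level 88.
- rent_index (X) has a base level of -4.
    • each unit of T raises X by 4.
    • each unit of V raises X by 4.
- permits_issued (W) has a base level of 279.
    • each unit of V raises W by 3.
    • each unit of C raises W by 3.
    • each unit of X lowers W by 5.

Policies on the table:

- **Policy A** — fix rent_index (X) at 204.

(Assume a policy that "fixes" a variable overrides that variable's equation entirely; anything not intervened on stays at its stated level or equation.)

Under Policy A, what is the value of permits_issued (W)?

-423

Policy A (X := 204):
  T = 26
  V = 18
  C = 88
  X = 204
  W = 279 + 3·18 + 3·88 − 5·204 = -423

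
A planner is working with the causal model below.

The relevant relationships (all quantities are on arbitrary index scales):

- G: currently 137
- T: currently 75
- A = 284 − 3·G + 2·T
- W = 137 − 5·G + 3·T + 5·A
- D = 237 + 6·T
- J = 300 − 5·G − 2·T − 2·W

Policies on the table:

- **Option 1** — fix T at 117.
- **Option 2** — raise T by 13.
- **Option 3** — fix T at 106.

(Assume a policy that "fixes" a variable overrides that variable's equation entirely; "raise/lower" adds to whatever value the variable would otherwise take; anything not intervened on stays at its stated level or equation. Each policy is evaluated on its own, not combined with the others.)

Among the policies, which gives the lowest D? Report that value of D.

765

Option 1 (T := 117):
  T = 117
  D = 237 + 6·117 = 939
Option 2 (T + 13):
  T = 75 + 13 = 88
  D = 237 + 6·88 = 765
Option 3 (T := 106):
  T = 106
  D = 237 + 6·106 = 873
Comparing — Option 1: D=939, Option 2: D=765, Option 3: D=873. Lowest is 765 (Option 2).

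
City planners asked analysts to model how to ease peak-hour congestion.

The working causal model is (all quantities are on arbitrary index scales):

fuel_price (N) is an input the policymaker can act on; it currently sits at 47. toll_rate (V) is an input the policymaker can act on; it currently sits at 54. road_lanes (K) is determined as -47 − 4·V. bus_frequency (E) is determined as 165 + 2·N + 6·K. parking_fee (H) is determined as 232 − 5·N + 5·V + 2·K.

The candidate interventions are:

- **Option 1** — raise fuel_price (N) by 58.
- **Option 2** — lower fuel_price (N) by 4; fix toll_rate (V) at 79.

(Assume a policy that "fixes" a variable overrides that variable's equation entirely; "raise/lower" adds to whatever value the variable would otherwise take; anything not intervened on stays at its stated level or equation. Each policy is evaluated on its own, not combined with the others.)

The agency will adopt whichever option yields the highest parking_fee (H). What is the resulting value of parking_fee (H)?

Option 1 (N + 58):
  N = 47 + 58 = 105
  V = 54
  K = -47 − 4·54 = -263
  H = 232 − 5·105 + 5·54 + 2·(-263) = -549
Option 2 (N − 4, V := 79):
  N = 47 − 4 = 43
  V = 79
  K = -47 − 4·79 = -363
  H = 232 − 5·43 + 5·79 + 2·(-363) = -314
Comparing — Option 1: H=-549, Option 2: H=-314. Highest is -314 (Option 2).

-314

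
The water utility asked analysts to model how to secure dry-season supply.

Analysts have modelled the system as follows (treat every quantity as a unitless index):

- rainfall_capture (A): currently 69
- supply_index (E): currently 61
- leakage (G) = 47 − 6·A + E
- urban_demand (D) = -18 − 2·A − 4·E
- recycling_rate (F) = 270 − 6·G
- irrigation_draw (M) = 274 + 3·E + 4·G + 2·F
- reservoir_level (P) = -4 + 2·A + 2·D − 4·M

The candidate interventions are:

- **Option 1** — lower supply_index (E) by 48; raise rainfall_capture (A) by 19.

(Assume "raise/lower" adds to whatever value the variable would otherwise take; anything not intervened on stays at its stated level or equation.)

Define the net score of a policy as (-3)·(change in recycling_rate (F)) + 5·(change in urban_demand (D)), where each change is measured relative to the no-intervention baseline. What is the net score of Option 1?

-2146

Baseline:
  A = 69
  E = 61
  G = 47 − 6·69 + 61 = -306
  D = -18 − 2·69 − 4·61 = -400
  F = 270 − 6·(-306) = 2106
Option 1 (E − 48, A + 19):
  A = 69 + 19 = 88
  E = 61 − 48 = 13
  G = 47 − 6·88 + 13 = -468
  D = -18 − 2·88 − 4·13 = -246
  F = 270 − 6·(-468) = 3078
ΔF = 3078 − 2106 = 972; ΔD = -246 − (-400) = 154
Score = (-3)·972 + 5·154 = -2146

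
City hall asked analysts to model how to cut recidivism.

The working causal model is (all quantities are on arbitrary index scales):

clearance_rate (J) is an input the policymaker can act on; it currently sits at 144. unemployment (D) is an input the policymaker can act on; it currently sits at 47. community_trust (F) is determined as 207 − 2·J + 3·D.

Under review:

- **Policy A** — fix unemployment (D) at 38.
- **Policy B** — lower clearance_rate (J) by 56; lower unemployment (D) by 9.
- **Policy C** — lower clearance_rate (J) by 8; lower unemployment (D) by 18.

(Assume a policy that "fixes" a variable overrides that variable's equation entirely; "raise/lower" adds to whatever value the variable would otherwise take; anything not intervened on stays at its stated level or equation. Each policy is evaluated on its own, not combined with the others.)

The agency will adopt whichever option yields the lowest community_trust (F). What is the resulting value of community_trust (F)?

22

Policy A (D := 38):
  J = 144
  D = 38
  F = 207 − 2·144 + 3·38 = 33
Policy B (J − 56, D − 9):
  J = 144 − 56 = 88
  D = 47 − 9 = 38
  F = 207 − 2·88 + 3·38 = 145
Policy C (J − 8, D − 18):
  J = 144 − 8 = 136
  D = 47 − 18 = 29
  F = 207 − 2·136 + 3·29 = 22
Comparing — Policy A: F=33, Policy B: F=145, Policy C: F=22. Lowest is 22 (Policy C).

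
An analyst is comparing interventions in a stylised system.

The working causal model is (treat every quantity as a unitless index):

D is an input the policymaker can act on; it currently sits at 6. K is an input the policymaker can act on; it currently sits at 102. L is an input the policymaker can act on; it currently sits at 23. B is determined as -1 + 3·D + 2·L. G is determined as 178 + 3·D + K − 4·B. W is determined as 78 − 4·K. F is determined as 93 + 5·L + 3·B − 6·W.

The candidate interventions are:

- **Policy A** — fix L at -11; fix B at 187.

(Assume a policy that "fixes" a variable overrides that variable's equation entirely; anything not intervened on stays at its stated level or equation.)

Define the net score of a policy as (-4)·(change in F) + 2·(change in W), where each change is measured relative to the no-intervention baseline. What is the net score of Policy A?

Baseline:
  D = 6
  K = 102
  L = 23
  B = -1 + 3·6 + 2·23 = 63
  W = 78 − 4·102 = -330
  F = 93 + 5·23 + 3·63 − 6·(-330) = 2377
Policy A (L := -11, B := 187):
  D = 6
  K = 102
  L = -11
  B = 187
  W = 78 − 4·102 = -330
  F = 93 + 5·(-11) + 3·187 − 6·(-330) = 2579
ΔF = 2579 − 2377 = 202; ΔW = -330 − (-330) = 0
Score = (-4)·202 + 2·0 = -808

-808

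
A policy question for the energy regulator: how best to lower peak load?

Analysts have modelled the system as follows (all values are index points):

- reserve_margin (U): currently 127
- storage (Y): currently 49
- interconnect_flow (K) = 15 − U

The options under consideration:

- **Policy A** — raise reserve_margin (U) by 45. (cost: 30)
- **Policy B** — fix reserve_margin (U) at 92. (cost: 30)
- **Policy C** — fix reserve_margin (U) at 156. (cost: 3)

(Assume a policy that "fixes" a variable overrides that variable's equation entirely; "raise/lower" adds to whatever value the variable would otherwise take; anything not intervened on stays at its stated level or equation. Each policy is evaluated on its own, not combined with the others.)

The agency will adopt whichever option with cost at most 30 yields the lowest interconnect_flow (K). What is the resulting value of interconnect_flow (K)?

-157

Policy A (U + 45):
  U = 127 + 45 = 172
  K = 15 − 172 = -157
Policy B (U := 92):
  U = 92
  K = 15 − 92 = -77
Policy C (U := 156):
  U = 156
  K = 15 − 156 = -141
Comparing — Policy A: K=-157, Policy B: K=-77, Policy C: K=-141. Lowest is -157 (Policy A).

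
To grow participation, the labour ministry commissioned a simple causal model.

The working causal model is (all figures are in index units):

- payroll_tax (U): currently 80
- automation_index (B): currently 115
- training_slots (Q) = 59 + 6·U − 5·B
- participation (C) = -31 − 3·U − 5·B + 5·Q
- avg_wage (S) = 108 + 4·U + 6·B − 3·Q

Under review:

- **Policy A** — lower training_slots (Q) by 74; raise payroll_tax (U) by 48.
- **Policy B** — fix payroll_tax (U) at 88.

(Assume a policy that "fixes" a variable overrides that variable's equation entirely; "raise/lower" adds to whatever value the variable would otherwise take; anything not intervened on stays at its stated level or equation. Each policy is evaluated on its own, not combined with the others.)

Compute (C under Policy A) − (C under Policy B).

710

Policy A (Q − 74, U + 48):
  U = 80 + 48 = 128
  B = 115
  Q = 59 + 6·128 − 5·115 (−74 from intervention) = 178
  C = -31 − 3·128 − 5·115 + 5·178 = -100
Policy B (U := 88):
  U = 88
  B = 115
  Q = 59 + 6·88 − 5·115 = 12
  C = -31 − 3·88 − 5·115 + 5·12 = -810
C: -100 − (-810) = 710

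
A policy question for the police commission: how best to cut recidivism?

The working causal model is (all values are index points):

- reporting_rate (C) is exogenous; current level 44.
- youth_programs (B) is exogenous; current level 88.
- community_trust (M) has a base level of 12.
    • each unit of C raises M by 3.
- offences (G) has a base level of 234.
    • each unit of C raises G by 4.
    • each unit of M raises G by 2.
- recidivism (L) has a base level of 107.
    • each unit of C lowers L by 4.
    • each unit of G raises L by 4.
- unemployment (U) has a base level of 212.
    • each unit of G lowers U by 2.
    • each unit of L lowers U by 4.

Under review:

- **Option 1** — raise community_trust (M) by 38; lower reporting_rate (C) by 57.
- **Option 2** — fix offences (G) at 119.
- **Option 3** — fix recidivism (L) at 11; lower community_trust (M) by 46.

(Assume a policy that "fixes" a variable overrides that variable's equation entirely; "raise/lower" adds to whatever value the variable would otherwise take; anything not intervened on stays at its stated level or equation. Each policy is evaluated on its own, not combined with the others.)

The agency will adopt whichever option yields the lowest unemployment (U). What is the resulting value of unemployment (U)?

Option 1 (M + 38, C − 57):
  C = 44 − 57 = -13
  M = 12 + 3·(-13) (+38 from intervention) = 11
  G = 234 + 4·(-13) + 2·11 = 204
  L = 107 − 4·(-13) + 4·204 = 975
  U = 212 − 2·204 − 4·975 = -4096
Option 2 (G := 119):
  C = 44
  M = 12 + 3·44 = 144
  G = 119
  L = 107 − 4·44 + 4·119 = 407
  U = 212 − 2·119 − 4·407 = -1654
Option 3 (L := 11, M − 46):
  C = 44
  M = 12 + 3·44 (−46 from intervention) = 98
  G = 234 + 4·44 + 2·98 = 606
  L = 11
  U = 212 − 2·606 − 4·11 = -1044
Comparing — Option 1: U=-4096, Option 2: U=-1654, Option 3: U=-1044. Lowest is -4096 (Option 1).

-4096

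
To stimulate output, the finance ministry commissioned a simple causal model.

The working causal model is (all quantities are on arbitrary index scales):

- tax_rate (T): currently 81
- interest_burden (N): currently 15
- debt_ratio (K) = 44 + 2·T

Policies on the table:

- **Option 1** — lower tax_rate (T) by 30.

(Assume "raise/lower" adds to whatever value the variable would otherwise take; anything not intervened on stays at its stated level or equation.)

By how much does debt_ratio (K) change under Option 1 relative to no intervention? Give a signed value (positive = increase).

Baseline:
  T = 81
  K = 44 + 2·81 = 206
Option 1 (T − 30):
  T = 81 − 30 = 51
  K = 44 + 2·51 = 146
Change in K: 146 − 206 = -60

-60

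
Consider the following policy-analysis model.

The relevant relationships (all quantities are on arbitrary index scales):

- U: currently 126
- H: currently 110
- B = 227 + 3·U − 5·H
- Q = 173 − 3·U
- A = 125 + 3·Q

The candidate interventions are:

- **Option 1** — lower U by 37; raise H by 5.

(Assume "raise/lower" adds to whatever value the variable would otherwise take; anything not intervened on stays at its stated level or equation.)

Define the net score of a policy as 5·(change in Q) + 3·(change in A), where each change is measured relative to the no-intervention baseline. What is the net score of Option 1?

1554

Baseline:
  U = 126
  Q = 173 − 3·126 = -205
  A = 125 + 3·(-205) = -490
Option 1 (U − 37, H + 5):
  U = 126 − 37 = 89
  Q = 173 − 3·89 = -94
  A = 125 + 3·(-94) = -157
ΔQ = -94 − (-205) = 111; ΔA = -157 − (-490) = 333
Score = 5·111 + 3·333 = 1554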